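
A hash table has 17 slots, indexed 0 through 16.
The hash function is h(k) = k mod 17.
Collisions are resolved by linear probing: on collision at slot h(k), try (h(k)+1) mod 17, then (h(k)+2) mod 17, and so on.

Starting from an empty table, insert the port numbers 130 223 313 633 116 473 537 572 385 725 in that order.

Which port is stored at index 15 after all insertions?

130: h=11 → slot 11
223: h=2 → slot 2
313: h=7 → slot 7
633: h=4 → slot 4
116: h=14 → slot 14
473: h=14, probe 14,15 → slot 15
537: h=10 → slot 10
572: h=11, probe 11,12 → slot 12
385: h=11, probe 11,12,13 → slot 13
725: h=11, probe 11,12,13,14,15,16 → slot 16
Table: [_, _, 223, _, 633, _, _, 313, _, _, 537, 130, 572, 385, 116, 473, 725]

473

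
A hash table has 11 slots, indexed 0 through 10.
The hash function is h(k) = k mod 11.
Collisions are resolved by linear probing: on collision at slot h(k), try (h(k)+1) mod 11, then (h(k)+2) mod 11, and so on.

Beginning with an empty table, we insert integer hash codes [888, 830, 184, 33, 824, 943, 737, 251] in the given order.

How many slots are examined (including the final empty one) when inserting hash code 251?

6

888 hashes to 8; slot 8 is free -> place at 8.
830 hashes to 5; slot 5 is free -> place at 5.
184 hashes to 8; 8 taken -> place at 9.
33 hashes to 0; slot 0 is free -> place at 0.
824 hashes to 10; slot 10 is free -> place at 10.
943 hashes to 8; 8,9,10,0 taken -> place at 1.
737 hashes to 0; 0,1 taken -> place at 2.
251 hashes to 9; 9,10,0,1,2 taken -> place at 3.
Table: [33, 943, 737, 251, ∅, 830, ∅, ∅, 888, 184, 824]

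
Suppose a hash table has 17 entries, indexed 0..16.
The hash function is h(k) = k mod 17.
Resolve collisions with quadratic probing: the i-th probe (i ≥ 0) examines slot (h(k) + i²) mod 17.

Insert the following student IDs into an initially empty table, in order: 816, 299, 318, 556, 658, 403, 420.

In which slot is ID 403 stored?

816: h=0 => slot 0
299: h=10 => slot 10
318: h=12 => slot 12
556: h=12, probe 12,13 => slot 13
658: h=12, probe 12,13,16 => slot 16
403: h=12, probe 12,13,16,4 => slot 4
420: h=12, probe 12,13,16,4,11 => slot 11
Table: [816, ., ., ., 403, ., ., ., ., ., 299, 420, 318, 556, ., ., 658]

4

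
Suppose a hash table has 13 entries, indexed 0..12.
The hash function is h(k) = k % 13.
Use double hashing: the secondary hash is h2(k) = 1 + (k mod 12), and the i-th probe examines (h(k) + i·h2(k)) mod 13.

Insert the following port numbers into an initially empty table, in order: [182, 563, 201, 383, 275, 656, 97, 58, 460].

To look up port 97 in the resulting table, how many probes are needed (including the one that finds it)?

182 hashes to 0; slot 0 is free -> place at 0.
563 hashes to 4; slot 4 is free -> place at 4.
201 hashes to 6; slot 6 is free -> place at 6.
383 hashes to 6, h2=12; 6 taken -> place at 5.
275 hashes to 2; slot 2 is free -> place at 2.
656 hashes to 6, h2=9; 6,2 taken -> place at 11.
97 hashes to 6, h2=2; 6 taken -> place at 8.
58 hashes to 6, h2=11; 6,4,2,0,11 taken -> place at 9.
460 hashes to 5, h2=5; 5 taken -> place at 10.
Table: [182, _, 275, _, 563, 383, 201, _, 97, 58, 460, 656, _]
Lookup 97: h=6, h2=2, probe 6,8 → found at 8.

2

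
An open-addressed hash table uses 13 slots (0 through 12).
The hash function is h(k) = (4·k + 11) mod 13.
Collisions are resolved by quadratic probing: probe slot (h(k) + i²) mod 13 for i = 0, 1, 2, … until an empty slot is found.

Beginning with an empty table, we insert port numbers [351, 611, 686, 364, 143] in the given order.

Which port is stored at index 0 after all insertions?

686

351 hashes to 11; slot 11 is free -> place at 11.
611 hashes to 11; 11 taken -> place at 12.
686 hashes to 12; 12 taken -> place at 0.
364 hashes to 11; 11,12 taken -> place at 2.
143 hashes to 11; 11,12,2 taken -> place at 7.
Table: [686, ∅, 364, ∅, ∅, ∅, ∅, 143, ∅, ∅, ∅, 351, 611]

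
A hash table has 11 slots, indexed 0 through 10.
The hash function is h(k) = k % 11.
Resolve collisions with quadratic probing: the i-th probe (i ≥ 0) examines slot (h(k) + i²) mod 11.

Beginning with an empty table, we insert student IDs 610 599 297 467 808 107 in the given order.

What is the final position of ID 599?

610: h=5 -> slot 5
599: h=5, probe 5,6 -> slot 6
297: h=0 -> slot 0
467: h=5, probe 5,6,9 -> slot 9
808: h=5, probe 5,6,9,3 -> slot 3
107: h=8 -> slot 8
Table: [297, —, —, 808, —, 610, 599, —, 107, 467, —]

6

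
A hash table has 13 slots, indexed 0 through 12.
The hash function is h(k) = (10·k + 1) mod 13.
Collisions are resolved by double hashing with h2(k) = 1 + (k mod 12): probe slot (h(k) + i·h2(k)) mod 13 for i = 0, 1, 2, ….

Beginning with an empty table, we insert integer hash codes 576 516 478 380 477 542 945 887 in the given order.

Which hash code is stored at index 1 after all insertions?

576: h=2 => slot 2
516: h=0 => slot 0
478: h=10 => slot 10
380: h=5 => slot 5
477: h=0, h2=10, probe 0,10,7 => slot 7
542: h=0, h2=3, probe 0,3 => slot 3
945: h=0, h2=10, probe 0,10,7,4 => slot 4
887: h=5, h2=12, probe 5,4,3,2,1 => slot 1
Table: [516, 887, 576, 542, 945, 380, -, 477, -, -, 478, -, -]

887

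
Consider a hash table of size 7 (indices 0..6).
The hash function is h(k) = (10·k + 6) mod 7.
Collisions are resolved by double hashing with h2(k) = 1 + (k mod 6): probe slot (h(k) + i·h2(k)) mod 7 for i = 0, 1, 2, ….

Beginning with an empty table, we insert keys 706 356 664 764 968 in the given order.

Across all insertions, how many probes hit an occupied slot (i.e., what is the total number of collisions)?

706: h=3 => slot 3
356: h=3, h2=3, probe 3,6 => slot 6
664: h=3, h2=5, probe 3,1 => slot 1
764: h=2 => slot 2
968: h=5 => slot 5
Table: [-, 664, 764, 706, -, 968, 356]

2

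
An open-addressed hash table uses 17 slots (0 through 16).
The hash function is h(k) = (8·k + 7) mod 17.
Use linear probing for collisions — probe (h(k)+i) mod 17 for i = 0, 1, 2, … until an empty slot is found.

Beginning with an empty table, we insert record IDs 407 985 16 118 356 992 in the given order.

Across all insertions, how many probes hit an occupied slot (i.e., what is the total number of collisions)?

Insert 407: h=16, slot 16 empty → index 16.
Insert 985: h=16, slot 16 occupied → index 0.
Insert 16: h=16, slots 16,0 occupied → index 1.
Insert 118: h=16, slots 16,0,1 occupied → index 2.
Insert 356: h=16, slots 16,0,1,2 occupied → index 3.
Insert 992: h=4, slot 4 empty → index 4.
Table: [985, 16, 118, 356, 992, —, —, —, —, —, —, —, —, —, —, —, 407]

10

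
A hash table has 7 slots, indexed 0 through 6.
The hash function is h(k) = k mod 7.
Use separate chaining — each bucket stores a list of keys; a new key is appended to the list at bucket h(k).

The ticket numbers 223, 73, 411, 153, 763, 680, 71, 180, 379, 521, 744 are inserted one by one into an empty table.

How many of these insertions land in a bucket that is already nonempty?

5

223 → bucket 6
73 → bucket 3
411 → bucket 5
153 → bucket 6 (collision)
763 → bucket 0
680 → bucket 1
71 → bucket 1 (collision)
180 → bucket 5 (collision)
379 → bucket 1 (collision)
521 → bucket 3 (collision)
744 → bucket 2
Final buckets:
0: 763
1: 680 -> 71 -> 379
2: 744
3: 73 -> 521
4: ∅
5: 411 -> 180
6: 223 -> 153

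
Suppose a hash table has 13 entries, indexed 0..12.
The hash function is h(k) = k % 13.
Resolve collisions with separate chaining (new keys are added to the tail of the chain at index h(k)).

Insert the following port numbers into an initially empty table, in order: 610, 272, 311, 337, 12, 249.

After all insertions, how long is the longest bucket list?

Insert 610: h=12, bucket 12 empty -> new chain.
Insert 272: h=12, bucket 12 nonempty -> append to chain.
Insert 311: h=12, bucket 12 nonempty -> append to chain.
Insert 337: h=12, bucket 12 nonempty -> append to chain.
Insert 12: h=12, bucket 12 nonempty -> append to chain.
Insert 249: h=2, bucket 2 empty -> new chain.
Final buckets:
0: .
1: .
2: 249
3: .
4: .
5: .
6: .
7: .
8: .
9: .
10: .
11: .
12: 610 -> 272 -> 311 -> 337 -> 12

5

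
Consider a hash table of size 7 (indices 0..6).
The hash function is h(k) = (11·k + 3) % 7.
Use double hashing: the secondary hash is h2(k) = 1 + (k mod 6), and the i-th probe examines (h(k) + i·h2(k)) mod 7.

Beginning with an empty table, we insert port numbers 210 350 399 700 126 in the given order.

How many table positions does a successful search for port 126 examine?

2

Insert 210: h=3, slot 3 empty → index 3.
Insert 350: h=3, h2=3, slot 3 occupied → index 6.
Insert 399: h=3, h2=4, slot 3 occupied → index 0.
Insert 700: h=3, h2=5, slot 3 occupied → index 1.
Insert 126: h=3, h2=1, slot 3 occupied → index 4.
Table: [399, 700, -, 210, 126, -, 350]
Lookup 126: h=3, h2=1, probe 3,4 → found at 4.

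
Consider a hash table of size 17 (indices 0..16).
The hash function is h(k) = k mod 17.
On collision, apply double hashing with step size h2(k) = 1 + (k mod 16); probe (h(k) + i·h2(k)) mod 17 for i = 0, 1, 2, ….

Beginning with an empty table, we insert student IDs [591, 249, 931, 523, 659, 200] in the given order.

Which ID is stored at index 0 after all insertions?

931

591 hashes to 13; slot 13 is free → place at 13.
249 hashes to 11; slot 11 is free → place at 11.
931 hashes to 13, h2=4; 13 taken → place at 0.
523 hashes to 13, h2=12; 13 taken → place at 8.
659 hashes to 13, h2=4; 13,0 taken → place at 4.
200 hashes to 13, h2=9; 13 taken → place at 5.
Table: [931, —, —, —, 659, 200, —, —, 523, —, —, 249, —, 591, —, —, —]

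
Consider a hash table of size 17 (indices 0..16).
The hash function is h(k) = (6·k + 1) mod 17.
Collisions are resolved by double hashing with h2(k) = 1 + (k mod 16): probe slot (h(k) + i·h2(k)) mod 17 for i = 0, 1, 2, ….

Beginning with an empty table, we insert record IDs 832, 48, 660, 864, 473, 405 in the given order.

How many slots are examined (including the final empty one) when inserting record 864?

832: h=12 → slot 12
48: h=0 → slot 0
660: h=0, h2=5, probe 0,5 → slot 5
864: h=0, h2=1, probe 0,1 → slot 1
473: h=0, h2=10, probe 0,10 → slot 10
405: h=0, h2=6, probe 0,6 → slot 6
Table: [48, 864, -, -, -, 660, 405, -, -, -, 473, -, 832, -, -, -, -]

2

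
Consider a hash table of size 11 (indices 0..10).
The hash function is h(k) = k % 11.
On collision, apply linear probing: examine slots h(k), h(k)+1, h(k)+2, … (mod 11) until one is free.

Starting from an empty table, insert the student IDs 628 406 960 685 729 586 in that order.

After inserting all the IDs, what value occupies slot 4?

685

628 hashes to 1; slot 1 is free -> place at 1.
406 hashes to 10; slot 10 is free -> place at 10.
960 hashes to 3; slot 3 is free -> place at 3.
685 hashes to 3; 3 taken -> place at 4.
729 hashes to 3; 3,4 taken -> place at 5.
586 hashes to 3; 3,4,5 taken -> place at 6.
Table: [∅, 628, ∅, 960, 685, 729, 586, ∅, ∅, ∅, 406]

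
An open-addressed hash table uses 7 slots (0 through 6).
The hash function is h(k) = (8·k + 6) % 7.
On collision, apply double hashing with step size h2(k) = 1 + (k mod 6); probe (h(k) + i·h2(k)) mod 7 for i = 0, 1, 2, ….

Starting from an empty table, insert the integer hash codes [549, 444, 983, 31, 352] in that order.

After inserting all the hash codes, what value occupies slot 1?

549: h=2 => slot 2
444: h=2, h2=1, probe 2,3 => slot 3
983: h=2, h2=6, probe 2,1 => slot 1
31: h=2, h2=2, probe 2,4 => slot 4
352: h=1, h2=5, probe 1,6 => slot 6
Table: [., 983, 549, 444, 31, ., 352]

983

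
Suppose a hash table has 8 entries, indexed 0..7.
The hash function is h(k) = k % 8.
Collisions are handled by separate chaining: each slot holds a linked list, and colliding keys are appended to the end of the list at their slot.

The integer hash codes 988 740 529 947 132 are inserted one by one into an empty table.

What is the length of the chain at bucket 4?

3

Insert 988: h=4, bucket 4 empty -> new chain.
Insert 740: h=4, bucket 4 nonempty -> append to chain.
Insert 529: h=1, bucket 1 empty -> new chain.
Insert 947: h=3, bucket 3 empty -> new chain.
Insert 132: h=4, bucket 4 nonempty -> append to chain.
Final buckets:
0: _
1: 529
2: _
3: 947
4: 988 -> 740 -> 132
5: _
6: _
7: _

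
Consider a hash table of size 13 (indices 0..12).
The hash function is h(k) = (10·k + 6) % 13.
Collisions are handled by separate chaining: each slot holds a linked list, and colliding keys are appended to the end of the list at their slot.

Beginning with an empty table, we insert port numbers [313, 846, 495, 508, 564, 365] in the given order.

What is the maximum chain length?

313 → bucket 3
846 → bucket 3 (collision)
495 → bucket 3 (collision)
508 → bucket 3 (collision)
564 → bucket 4
365 → bucket 3 (collision)
Final buckets:
0: _
1: _
2: _
3: 313 -> 846 -> 495 -> 508 -> 365
4: 564
5: _
6: _
7: _
8: _
9: _
10: _
11: _
12: _

5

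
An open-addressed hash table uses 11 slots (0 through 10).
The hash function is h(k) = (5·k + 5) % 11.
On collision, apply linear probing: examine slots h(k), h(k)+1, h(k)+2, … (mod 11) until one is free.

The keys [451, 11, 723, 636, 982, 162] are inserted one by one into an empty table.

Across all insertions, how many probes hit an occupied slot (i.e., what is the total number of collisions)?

451 hashes to 5; slot 5 is free → place at 5.
11 hashes to 5; 5 taken → place at 6.
723 hashes to 1; slot 1 is free → place at 1.
636 hashes to 6; 6 taken → place at 7.
982 hashes to 9; slot 9 is free → place at 9.
162 hashes to 1; 1 taken → place at 2.
Table: [—, 723, 162, —, —, 451, 11, 636, —, 982, —]

3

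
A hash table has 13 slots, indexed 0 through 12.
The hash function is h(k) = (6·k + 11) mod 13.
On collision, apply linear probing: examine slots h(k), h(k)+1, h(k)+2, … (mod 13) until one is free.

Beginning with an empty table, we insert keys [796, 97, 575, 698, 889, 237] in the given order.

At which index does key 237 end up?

Insert 796: h=3, slot 3 empty → index 3.
Insert 97: h=8, slot 8 empty → index 8.
Insert 575: h=3, slot 3 occupied → index 4.
Insert 698: h=0, slot 0 empty → index 0.
Insert 889: h=2, slot 2 empty → index 2.
Insert 237: h=3, slots 3,4 occupied → index 5.
Table: [698, ∅, 889, 796, 575, 237, ∅, ∅, 97, ∅, ∅, ∅, ∅]

5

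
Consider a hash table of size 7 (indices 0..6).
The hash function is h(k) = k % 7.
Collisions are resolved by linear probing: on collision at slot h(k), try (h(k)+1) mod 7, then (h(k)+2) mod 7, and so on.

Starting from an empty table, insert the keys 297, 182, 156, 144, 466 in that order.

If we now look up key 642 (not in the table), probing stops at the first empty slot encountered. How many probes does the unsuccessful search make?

2

297 hashes to 3; slot 3 is free => place at 3.
182 hashes to 0; slot 0 is free => place at 0.
156 hashes to 2; slot 2 is free => place at 2.
144 hashes to 4; slot 4 is free => place at 4.
466 hashes to 4; 4 taken => place at 5.
Table: [182, _, 156, 297, 144, 466, _]
Lookup 642: h=5, probe 5,6 → slot 6 empty, not found.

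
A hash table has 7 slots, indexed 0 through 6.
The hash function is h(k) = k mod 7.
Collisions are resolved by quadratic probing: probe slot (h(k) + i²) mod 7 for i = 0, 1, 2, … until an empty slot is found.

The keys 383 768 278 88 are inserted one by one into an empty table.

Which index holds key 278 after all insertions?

2

383 hashes to 5; slot 5 is free → place at 5.
768 hashes to 5; 5 taken → place at 6.
278 hashes to 5; 5,6 taken → place at 2.
88 hashes to 4; slot 4 is free → place at 4.
Table: [—, —, 278, —, 88, 383, 768]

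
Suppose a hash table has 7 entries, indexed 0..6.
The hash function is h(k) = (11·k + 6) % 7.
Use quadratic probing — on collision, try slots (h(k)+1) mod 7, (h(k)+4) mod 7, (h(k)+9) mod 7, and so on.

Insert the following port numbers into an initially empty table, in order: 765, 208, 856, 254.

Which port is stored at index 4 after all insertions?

Insert 765: h=0, slot 0 empty => index 0.
Insert 208: h=5, slot 5 empty => index 5.
Insert 856: h=0, slot 0 occupied => index 1.
Insert 254: h=0, slots 0,1 occupied => index 4.
Table: [765, 856, ∅, ∅, 254, 208, ∅]

254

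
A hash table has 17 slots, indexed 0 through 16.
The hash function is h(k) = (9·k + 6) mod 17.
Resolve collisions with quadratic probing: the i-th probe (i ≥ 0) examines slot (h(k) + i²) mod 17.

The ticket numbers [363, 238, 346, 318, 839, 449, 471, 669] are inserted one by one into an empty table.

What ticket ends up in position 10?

Insert 363: h=9, slot 9 empty -> index 9.
Insert 238: h=6, slot 6 empty -> index 6.
Insert 346: h=9, slot 9 occupied -> index 10.
Insert 318: h=12, slot 12 empty -> index 12.
Insert 839: h=9, slots 9,10 occupied -> index 13.
Insert 449: h=1, slot 1 empty -> index 1.
Insert 471: h=12, slots 12,13 occupied -> index 16.
Insert 669: h=9, slots 9,10,13,1 occupied -> index 8.
Table: [., 449, ., ., ., ., 238, ., 669, 363, 346, ., 318, 839, ., ., 471]

346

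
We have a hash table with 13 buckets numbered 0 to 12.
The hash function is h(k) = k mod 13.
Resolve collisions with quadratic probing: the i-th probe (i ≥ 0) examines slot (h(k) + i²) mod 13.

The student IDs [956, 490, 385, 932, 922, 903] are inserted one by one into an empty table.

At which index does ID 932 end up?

956 hashes to 7; slot 7 is free => place at 7.
490 hashes to 9; slot 9 is free => place at 9.
385 hashes to 8; slot 8 is free => place at 8.
932 hashes to 9; 9 taken => place at 10.
922 hashes to 12; slot 12 is free => place at 12.
903 hashes to 6; slot 6 is free => place at 6.
Table: [_, _, _, _, _, _, 903, 956, 385, 490, 932, _, 922]

10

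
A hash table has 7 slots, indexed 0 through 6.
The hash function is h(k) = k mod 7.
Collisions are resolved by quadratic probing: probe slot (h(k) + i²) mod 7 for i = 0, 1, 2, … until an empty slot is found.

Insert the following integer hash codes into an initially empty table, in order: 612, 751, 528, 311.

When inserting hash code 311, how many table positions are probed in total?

Insert 612: h=3, slot 3 empty => index 3.
Insert 751: h=2, slot 2 empty => index 2.
Insert 528: h=3, slot 3 occupied => index 4.
Insert 311: h=3, slots 3,4 occupied => index 0.
Table: [311, —, 751, 612, 528, —, —]

3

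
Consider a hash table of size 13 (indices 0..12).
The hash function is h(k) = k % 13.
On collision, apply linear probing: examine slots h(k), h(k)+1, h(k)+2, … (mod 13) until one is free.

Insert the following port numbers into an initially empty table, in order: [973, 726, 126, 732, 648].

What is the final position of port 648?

0

973: h=11 -> slot 11
726: h=11, probe 11,12 -> slot 12
126: h=9 -> slot 9
732: h=4 -> slot 4
648: h=11, probe 11,12,0 -> slot 0
Table: [648, ∅, ∅, ∅, 732, ∅, ∅, ∅, ∅, 126, ∅, 973, 726]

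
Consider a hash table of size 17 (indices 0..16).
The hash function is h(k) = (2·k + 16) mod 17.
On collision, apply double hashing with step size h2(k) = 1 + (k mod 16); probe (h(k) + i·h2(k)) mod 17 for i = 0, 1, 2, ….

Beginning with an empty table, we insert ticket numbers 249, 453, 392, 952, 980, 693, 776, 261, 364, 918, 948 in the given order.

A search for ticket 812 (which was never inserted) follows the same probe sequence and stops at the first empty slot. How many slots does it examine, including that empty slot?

3

Insert 249: h=4, slot 4 empty → index 4.
Insert 453: h=4, h2=6, slot 4 occupied → index 10.
Insert 392: h=1, slot 1 empty → index 1.
Insert 952: h=16, slot 16 empty → index 16.
Insert 980: h=4, h2=5, slot 4 occupied → index 9.
Insert 693: h=8, slot 8 empty → index 8.
Insert 776: h=4, h2=9, slot 4 occupied → index 13.
Insert 261: h=11, slot 11 empty → index 11.
Insert 364: h=13, h2=13, slots 13,9 occupied → index 5.
Insert 918: h=16, h2=7, slot 16 occupied → index 6.
Insert 948: h=8, h2=5, slots 8,13,1,6,11,16,4,9 occupied → index 14.
Table: [-, 392, -, -, 249, 364, 918, -, 693, 980, 453, 261, -, 776, 948, -, 952]
Lookup 812: h=8, h2=13, probe 8,4,0 → slot 0 empty, not found.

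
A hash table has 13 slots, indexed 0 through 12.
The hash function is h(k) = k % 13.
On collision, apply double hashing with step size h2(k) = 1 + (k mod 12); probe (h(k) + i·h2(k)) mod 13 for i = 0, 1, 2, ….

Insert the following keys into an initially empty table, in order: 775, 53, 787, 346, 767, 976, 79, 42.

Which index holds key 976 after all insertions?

Insert 775: h=8, slot 8 empty => index 8.
Insert 53: h=1, slot 1 empty => index 1.
Insert 787: h=7, slot 7 empty => index 7.
Insert 346: h=8, h2=11, slot 8 occupied => index 6.
Insert 767: h=0, slot 0 empty => index 0.
Insert 976: h=1, h2=5, slots 1,6 occupied => index 11.
Insert 79: h=1, h2=8, slot 1 occupied => index 9.
Insert 42: h=3, slot 3 empty => index 3.
Table: [767, 53, ., 42, ., ., 346, 787, 775, 79, ., 976, .]

11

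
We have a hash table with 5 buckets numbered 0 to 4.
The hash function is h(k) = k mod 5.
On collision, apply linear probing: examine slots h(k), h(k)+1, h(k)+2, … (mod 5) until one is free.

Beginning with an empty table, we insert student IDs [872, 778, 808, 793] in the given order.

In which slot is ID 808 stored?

Insert 872: h=2, slot 2 empty -> index 2.
Insert 778: h=3, slot 3 empty -> index 3.
Insert 808: h=3, slot 3 occupied -> index 4.
Insert 793: h=3, slots 3,4 occupied -> index 0.
Table: [793, ., 872, 778, 808]

4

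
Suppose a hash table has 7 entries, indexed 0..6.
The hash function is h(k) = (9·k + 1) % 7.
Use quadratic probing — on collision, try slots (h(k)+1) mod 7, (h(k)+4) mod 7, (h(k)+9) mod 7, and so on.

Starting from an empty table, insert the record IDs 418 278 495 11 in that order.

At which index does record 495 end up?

1

Insert 418: h=4, slot 4 empty => index 4.
Insert 278: h=4, slot 4 occupied => index 5.
Insert 495: h=4, slots 4,5 occupied => index 1.
Insert 11: h=2, slot 2 empty => index 2.
Table: [∅, 495, 11, ∅, 418, 278, ∅]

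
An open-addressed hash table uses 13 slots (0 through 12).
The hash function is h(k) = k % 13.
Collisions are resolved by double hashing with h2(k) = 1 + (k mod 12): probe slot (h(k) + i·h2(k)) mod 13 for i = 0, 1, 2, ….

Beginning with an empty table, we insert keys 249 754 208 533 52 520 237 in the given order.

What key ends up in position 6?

249: h=2 => slot 2
754: h=0 => slot 0
208: h=0, h2=5, probe 0,5 => slot 5
533: h=0, h2=6, probe 0,6 => slot 6
52: h=0, h2=5, probe 0,5,10 => slot 10
520: h=0, h2=5, probe 0,5,10,2,7 => slot 7
237: h=3 => slot 3
Table: [754, —, 249, 237, —, 208, 533, 520, —, —, 52, —, —]

533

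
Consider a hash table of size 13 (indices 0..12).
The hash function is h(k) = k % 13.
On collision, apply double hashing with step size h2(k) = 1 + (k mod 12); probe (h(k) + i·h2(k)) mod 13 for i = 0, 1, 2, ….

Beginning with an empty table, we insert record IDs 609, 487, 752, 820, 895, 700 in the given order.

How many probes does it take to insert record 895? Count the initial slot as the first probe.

Insert 609: h=11, slot 11 empty => index 11.
Insert 487: h=6, slot 6 empty => index 6.
Insert 752: h=11, h2=9, slot 11 occupied => index 7.
Insert 820: h=1, slot 1 empty => index 1.
Insert 895: h=11, h2=8, slots 11,6,1 occupied => index 9.
Insert 700: h=11, h2=5, slot 11 occupied => index 3.
Table: [-, 820, -, 700, -, -, 487, 752, -, 895, -, 609, -]

4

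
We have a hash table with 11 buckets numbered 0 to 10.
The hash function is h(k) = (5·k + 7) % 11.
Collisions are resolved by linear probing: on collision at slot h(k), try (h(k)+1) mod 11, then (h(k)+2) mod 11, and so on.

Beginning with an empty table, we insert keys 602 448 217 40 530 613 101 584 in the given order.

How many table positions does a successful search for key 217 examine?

3

602 hashes to 3; slot 3 is free => place at 3.
448 hashes to 3; 3 taken => place at 4.
217 hashes to 3; 3,4 taken => place at 5.
40 hashes to 9; slot 9 is free => place at 9.
530 hashes to 6; slot 6 is free => place at 6.
613 hashes to 3; 3,4,5,6 taken => place at 7.
101 hashes to 6; 6,7 taken => place at 8.
584 hashes to 1; slot 1 is free => place at 1.
Table: [∅, 584, ∅, 602, 448, 217, 530, 613, 101, 40, ∅]
Lookup 217: h=3, probe 3,4,5 → found at 5.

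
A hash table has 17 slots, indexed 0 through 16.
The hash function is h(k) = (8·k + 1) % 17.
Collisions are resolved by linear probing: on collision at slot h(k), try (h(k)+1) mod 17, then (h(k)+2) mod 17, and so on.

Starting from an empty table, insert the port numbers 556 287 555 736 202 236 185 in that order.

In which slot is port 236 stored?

556 hashes to 12; slot 12 is free => place at 12.
287 hashes to 2; slot 2 is free => place at 2.
555 hashes to 4; slot 4 is free => place at 4.
736 hashes to 7; slot 7 is free => place at 7.
202 hashes to 2; 2 taken => place at 3.
236 hashes to 2; 2,3,4 taken => place at 5.
185 hashes to 2; 2,3,4,5 taken => place at 6.
Table: [-, -, 287, 202, 555, 236, 185, 736, -, -, -, -, 556, -, -, -, -]

5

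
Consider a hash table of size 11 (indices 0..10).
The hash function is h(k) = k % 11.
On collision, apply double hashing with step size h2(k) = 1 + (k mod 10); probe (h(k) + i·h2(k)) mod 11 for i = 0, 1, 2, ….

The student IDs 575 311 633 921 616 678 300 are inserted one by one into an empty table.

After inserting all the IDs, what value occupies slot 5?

575 hashes to 3; slot 3 is free => place at 3.
311 hashes to 3, h2=2; 3 taken => place at 5.
633 hashes to 6; slot 6 is free => place at 6.
921 hashes to 8; slot 8 is free => place at 8.
616 hashes to 0; slot 0 is free => place at 0.
678 hashes to 7; slot 7 is free => place at 7.
300 hashes to 3, h2=1; 3 taken => place at 4.
Table: [616, ., ., 575, 300, 311, 633, 678, 921, ., .]

311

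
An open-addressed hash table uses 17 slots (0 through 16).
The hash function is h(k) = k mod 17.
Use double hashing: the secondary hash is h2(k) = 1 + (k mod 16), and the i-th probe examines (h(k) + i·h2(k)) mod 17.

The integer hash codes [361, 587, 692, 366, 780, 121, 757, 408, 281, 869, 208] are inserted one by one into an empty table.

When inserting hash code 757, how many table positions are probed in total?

4

361 hashes to 4; slot 4 is free => place at 4.
587 hashes to 9; slot 9 is free => place at 9.
692 hashes to 12; slot 12 is free => place at 12.
366 hashes to 9, h2=15; 9 taken => place at 7.
780 hashes to 15; slot 15 is free => place at 15.
121 hashes to 2; slot 2 is free => place at 2.
757 hashes to 9, h2=6; 9,15,4 taken => place at 10.
408 hashes to 0; slot 0 is free => place at 0.
281 hashes to 9, h2=10; 9,2,12 taken => place at 5.
869 hashes to 2, h2=6; 2 taken => place at 8.
208 hashes to 4, h2=1; 4,5 taken => place at 6.
Table: [408, ∅, 121, ∅, 361, 281, 208, 366, 869, 587, 757, ∅, 692, ∅, ∅, 780, ∅]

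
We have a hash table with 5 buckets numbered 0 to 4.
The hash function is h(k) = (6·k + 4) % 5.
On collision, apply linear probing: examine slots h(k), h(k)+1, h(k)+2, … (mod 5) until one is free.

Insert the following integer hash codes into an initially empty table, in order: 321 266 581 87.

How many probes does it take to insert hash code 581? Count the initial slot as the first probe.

3

Insert 321: h=0, slot 0 empty → index 0.
Insert 266: h=0, slot 0 occupied → index 1.
Insert 581: h=0, slots 0,1 occupied → index 2.
Insert 87: h=1, slots 1,2 occupied → index 3.
Table: [321, 266, 581, 87, ∅]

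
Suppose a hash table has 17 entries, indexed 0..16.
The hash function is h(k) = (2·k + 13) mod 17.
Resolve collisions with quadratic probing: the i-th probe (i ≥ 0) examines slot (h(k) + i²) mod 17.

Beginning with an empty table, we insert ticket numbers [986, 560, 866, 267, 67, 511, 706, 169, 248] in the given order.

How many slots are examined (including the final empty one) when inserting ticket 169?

986 hashes to 13; slot 13 is free → place at 13.
560 hashes to 11; slot 11 is free → place at 11.
866 hashes to 11; 11 taken → place at 12.
267 hashes to 3; slot 3 is free → place at 3.
67 hashes to 11; 11,12 taken → place at 15.
511 hashes to 15; 15 taken → place at 16.
706 hashes to 14; slot 14 is free → place at 14.
169 hashes to 11; 11,12,15,3 taken → place at 10.
248 hashes to 16; 16 taken → place at 0.
Table: [248, —, —, 267, —, —, —, —, —, —, 169, 560, 866, 986, 706, 67, 511]

5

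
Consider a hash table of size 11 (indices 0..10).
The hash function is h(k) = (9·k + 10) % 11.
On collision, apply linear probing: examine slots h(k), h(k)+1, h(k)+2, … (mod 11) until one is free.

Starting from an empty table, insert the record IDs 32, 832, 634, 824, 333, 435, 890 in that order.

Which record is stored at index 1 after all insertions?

Insert 32: h=1, slot 1 empty → index 1.
Insert 832: h=7, slot 7 empty → index 7.
Insert 634: h=7, slot 7 occupied → index 8.
Insert 824: h=1, slot 1 occupied → index 2.
Insert 333: h=4, slot 4 empty → index 4.
Insert 435: h=9, slot 9 empty → index 9.
Insert 890: h=1, slots 1,2 occupied → index 3.
Table: [—, 32, 824, 890, 333, —, —, 832, 634, 435, —]

32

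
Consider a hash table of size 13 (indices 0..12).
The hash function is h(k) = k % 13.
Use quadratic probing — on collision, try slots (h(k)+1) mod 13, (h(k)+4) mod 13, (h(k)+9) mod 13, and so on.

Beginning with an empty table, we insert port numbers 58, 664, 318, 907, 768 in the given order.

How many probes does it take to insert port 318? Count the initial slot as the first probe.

58 hashes to 6; slot 6 is free → place at 6.
664 hashes to 1; slot 1 is free → place at 1.
318 hashes to 6; 6 taken → place at 7.
907 hashes to 10; slot 10 is free → place at 10.
768 hashes to 1; 1 taken → place at 2.
Table: [_, 664, 768, _, _, _, 58, 318, _, _, 907, _, _]

2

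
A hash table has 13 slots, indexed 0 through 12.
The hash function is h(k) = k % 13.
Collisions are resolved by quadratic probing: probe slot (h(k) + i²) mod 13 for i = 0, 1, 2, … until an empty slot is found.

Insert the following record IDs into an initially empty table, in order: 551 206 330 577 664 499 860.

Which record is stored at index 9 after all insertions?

577

551 hashes to 5; slot 5 is free -> place at 5.
206 hashes to 11; slot 11 is free -> place at 11.
330 hashes to 5; 5 taken -> place at 6.
577 hashes to 5; 5,6 taken -> place at 9.
664 hashes to 1; slot 1 is free -> place at 1.
499 hashes to 5; 5,6,9,1 taken -> place at 8.
860 hashes to 2; slot 2 is free -> place at 2.
Table: [_, 664, 860, _, _, 551, 330, _, 499, 577, _, 206, _]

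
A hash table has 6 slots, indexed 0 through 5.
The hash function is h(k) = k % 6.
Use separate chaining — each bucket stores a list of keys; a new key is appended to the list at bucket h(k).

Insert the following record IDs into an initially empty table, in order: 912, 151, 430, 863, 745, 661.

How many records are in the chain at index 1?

3

Insert 912: h=0, bucket 0 empty -> new chain.
Insert 151: h=1, bucket 1 empty -> new chain.
Insert 430: h=4, bucket 4 empty -> new chain.
Insert 863: h=5, bucket 5 empty -> new chain.
Insert 745: h=1, bucket 1 nonempty -> append to chain.
Insert 661: h=1, bucket 1 nonempty -> append to chain.
Final buckets:
0: 912
1: 151 -> 745 -> 661
2: .
3: .
4: 430
5: 863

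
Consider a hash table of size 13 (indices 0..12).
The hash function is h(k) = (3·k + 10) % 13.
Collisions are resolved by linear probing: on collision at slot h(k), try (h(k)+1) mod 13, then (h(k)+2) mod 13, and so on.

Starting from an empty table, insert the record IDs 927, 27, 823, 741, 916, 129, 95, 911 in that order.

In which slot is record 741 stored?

927: h=9 → slot 9
27: h=0 → slot 0
823: h=9, probe 9,10 → slot 10
741: h=10, probe 10,11 → slot 11
916: h=2 → slot 2
129: h=7 → slot 7
95: h=9, probe 9,10,11,12 → slot 12
911: h=0, probe 0,1 → slot 1
Table: [27, 911, 916, ., ., ., ., 129, ., 927, 823, 741, 95]

11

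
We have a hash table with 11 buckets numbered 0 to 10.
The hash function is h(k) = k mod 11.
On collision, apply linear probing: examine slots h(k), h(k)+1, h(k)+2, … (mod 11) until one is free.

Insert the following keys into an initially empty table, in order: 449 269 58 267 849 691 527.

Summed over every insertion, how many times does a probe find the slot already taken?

Insert 449: h=9, slot 9 empty → index 9.
Insert 269: h=5, slot 5 empty → index 5.
Insert 58: h=3, slot 3 empty → index 3.
Insert 267: h=3, slot 3 occupied → index 4.
Insert 849: h=2, slot 2 empty → index 2.
Insert 691: h=9, slot 9 occupied → index 10.
Insert 527: h=10, slot 10 occupied → index 0.
Table: [527, -, 849, 58, 267, 269, -, -, -, 449, 691]

3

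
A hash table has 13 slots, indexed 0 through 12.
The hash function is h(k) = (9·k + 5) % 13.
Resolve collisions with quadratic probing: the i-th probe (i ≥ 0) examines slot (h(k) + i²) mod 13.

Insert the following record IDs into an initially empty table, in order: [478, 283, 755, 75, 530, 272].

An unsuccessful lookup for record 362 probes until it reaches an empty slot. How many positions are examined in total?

5

478 hashes to 4; slot 4 is free → place at 4.
283 hashes to 4; 4 taken → place at 5.
755 hashes to 1; slot 1 is free → place at 1.
75 hashes to 4; 4,5 taken → place at 8.
530 hashes to 4; 4,5,8 taken → place at 0.
272 hashes to 9; slot 9 is free → place at 9.
Table: [530, 755, -, -, 478, 283, -, -, 75, 272, -, -, -]
Lookup 362: h=0, probe 0,1,4,9,3 → slot 3 empty, not found.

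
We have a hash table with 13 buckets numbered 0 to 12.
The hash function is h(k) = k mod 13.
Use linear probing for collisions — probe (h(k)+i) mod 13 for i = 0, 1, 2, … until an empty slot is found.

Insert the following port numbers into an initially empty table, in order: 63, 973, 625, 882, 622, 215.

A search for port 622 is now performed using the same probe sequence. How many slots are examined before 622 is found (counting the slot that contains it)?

Insert 63: h=11, slot 11 empty -> index 11.
Insert 973: h=11, slot 11 occupied -> index 12.
Insert 625: h=1, slot 1 empty -> index 1.
Insert 882: h=11, slots 11,12 occupied -> index 0.
Insert 622: h=11, slots 11,12,0,1 occupied -> index 2.
Insert 215: h=7, slot 7 empty -> index 7.
Table: [882, 625, 622, ., ., ., ., 215, ., ., ., 63, 973]
Lookup 622: h=11, probe 11,12,0,1,2 → found at 2.

5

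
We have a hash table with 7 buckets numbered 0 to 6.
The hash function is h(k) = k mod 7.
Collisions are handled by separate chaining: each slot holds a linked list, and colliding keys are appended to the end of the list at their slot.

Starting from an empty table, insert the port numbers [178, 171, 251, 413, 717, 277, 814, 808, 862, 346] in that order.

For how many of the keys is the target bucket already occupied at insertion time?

Insert 178: h=3, bucket 3 empty -> new chain.
Insert 171: h=3, bucket 3 nonempty -> append to chain.
Insert 251: h=6, bucket 6 empty -> new chain.
Insert 413: h=0, bucket 0 empty -> new chain.
Insert 717: h=3, bucket 3 nonempty -> append to chain.
Insert 277: h=4, bucket 4 empty -> new chain.
Insert 814: h=2, bucket 2 empty -> new chain.
Insert 808: h=3, bucket 3 nonempty -> append to chain.
Insert 862: h=1, bucket 1 empty -> new chain.
Insert 346: h=3, bucket 3 nonempty -> append to chain.
Final buckets:
0: 413
1: 862
2: 814
3: 178 -> 171 -> 717 -> 808 -> 346
4: 277
5: —
6: 251

4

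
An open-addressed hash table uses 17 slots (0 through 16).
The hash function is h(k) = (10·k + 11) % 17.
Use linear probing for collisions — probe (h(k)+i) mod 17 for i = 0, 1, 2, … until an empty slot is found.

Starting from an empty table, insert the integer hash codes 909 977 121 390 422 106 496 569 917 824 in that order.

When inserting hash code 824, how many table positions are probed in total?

Insert 909: h=6, slot 6 empty => index 6.
Insert 977: h=6, slot 6 occupied => index 7.
Insert 121: h=14, slot 14 empty => index 14.
Insert 390: h=1, slot 1 empty => index 1.
Insert 422: h=15, slot 15 empty => index 15.
Insert 106: h=0, slot 0 empty => index 0.
Insert 496: h=7, slot 7 occupied => index 8.
Insert 569: h=6, slots 6,7,8 occupied => index 9.
Insert 917: h=1, slot 1 occupied => index 2.
Insert 824: h=6, slots 6,7,8,9 occupied => index 10.
Table: [106, 390, 917, —, —, —, 909, 977, 496, 569, 824, —, —, —, 121, 422, —]

5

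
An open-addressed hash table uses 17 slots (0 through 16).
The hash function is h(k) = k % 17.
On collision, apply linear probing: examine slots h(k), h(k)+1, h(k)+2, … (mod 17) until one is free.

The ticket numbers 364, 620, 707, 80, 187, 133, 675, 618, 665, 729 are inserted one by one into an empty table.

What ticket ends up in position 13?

675

364: h=7 => slot 7
620: h=8 => slot 8
707: h=10 => slot 10
80: h=12 => slot 12
187: h=0 => slot 0
133: h=14 => slot 14
675: h=12, probe 12,13 => slot 13
618: h=6 => slot 6
665: h=2 => slot 2
729: h=15 => slot 15
Table: [187, -, 665, -, -, -, 618, 364, 620, -, 707, -, 80, 675, 133, 729, -]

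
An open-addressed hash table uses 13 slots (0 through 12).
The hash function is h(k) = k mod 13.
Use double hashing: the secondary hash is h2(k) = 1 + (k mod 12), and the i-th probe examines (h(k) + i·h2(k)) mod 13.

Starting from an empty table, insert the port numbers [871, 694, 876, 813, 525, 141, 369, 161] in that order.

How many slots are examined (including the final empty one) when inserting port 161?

871: h=0 -> slot 0
694: h=5 -> slot 5
876: h=5, h2=1, probe 5,6 -> slot 6
813: h=7 -> slot 7
525: h=5, h2=10, probe 5,2 -> slot 2
141: h=11 -> slot 11
369: h=5, h2=10, probe 5,2,12 -> slot 12
161: h=5, h2=6, probe 5,11,4 -> slot 4
Table: [871, —, 525, —, 161, 694, 876, 813, —, —, —, 141, 369]

3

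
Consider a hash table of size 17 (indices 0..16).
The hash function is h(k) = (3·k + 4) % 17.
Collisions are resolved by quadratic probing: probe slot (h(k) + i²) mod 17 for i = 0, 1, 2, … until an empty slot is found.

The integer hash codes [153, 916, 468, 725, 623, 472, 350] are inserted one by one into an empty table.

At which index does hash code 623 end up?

153: h=4 -> slot 4
916: h=15 -> slot 15
468: h=14 -> slot 14
725: h=3 -> slot 3
623: h=3, probe 3,4,7 -> slot 7
472: h=9 -> slot 9
350: h=0 -> slot 0
Table: [350, ., ., 725, 153, ., ., 623, ., 472, ., ., ., ., 468, 916, .]

7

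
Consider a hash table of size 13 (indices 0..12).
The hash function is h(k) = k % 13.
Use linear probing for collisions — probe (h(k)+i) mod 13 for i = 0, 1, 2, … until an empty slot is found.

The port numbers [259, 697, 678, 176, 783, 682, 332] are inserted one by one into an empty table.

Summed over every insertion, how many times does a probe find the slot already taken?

259: h=12 -> slot 12
697: h=8 -> slot 8
678: h=2 -> slot 2
176: h=7 -> slot 7
783: h=3 -> slot 3
682: h=6 -> slot 6
332: h=7, probe 7,8,9 -> slot 9
Table: [_, _, 678, 783, _, _, 682, 176, 697, 332, _, _, 259]

2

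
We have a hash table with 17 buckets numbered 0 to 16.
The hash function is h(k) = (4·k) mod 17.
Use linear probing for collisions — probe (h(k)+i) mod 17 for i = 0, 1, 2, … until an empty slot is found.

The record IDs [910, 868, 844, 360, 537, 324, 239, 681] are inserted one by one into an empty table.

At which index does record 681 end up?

8

Insert 910: h=2, slot 2 empty -> index 2.
Insert 868: h=4, slot 4 empty -> index 4.
Insert 844: h=10, slot 10 empty -> index 10.
Insert 360: h=12, slot 12 empty -> index 12.
Insert 537: h=6, slot 6 empty -> index 6.
Insert 324: h=4, slot 4 occupied -> index 5.
Insert 239: h=4, slots 4,5,6 occupied -> index 7.
Insert 681: h=4, slots 4,5,6,7 occupied -> index 8.
Table: [-, -, 910, -, 868, 324, 537, 239, 681, -, 844, -, 360, -, -, -, -]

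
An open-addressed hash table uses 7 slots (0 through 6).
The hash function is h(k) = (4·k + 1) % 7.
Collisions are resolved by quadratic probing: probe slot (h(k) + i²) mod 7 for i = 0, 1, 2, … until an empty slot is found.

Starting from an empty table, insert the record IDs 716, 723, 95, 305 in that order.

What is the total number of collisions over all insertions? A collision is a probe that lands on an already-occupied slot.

4

716: h=2 → slot 2
723: h=2, probe 2,3 → slot 3
95: h=3, probe 3,4 → slot 4
305: h=3, probe 3,4,0 → slot 0
Table: [305, ., 716, 723, 95, ., .]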